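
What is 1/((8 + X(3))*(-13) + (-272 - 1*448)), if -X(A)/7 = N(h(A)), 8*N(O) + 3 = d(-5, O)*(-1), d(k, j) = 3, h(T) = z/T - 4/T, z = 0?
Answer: -4/3569 ≈ -0.0011208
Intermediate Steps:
h(T) = -4/T (h(T) = 0/T - 4/T = 0 - 4/T = -4/T)
N(O) = -¾ (N(O) = -3/8 + (3*(-1))/8 = -3/8 + (⅛)*(-3) = -3/8 - 3/8 = -¾)
X(A) = 21/4 (X(A) = -7*(-¾) = 21/4)
1/((8 + X(3))*(-13) + (-272 - 1*448)) = 1/((8 + 21/4)*(-13) + (-272 - 1*448)) = 1/((53/4)*(-13) + (-272 - 448)) = 1/(-689/4 - 720) = 1/(-3569/4) = -4/3569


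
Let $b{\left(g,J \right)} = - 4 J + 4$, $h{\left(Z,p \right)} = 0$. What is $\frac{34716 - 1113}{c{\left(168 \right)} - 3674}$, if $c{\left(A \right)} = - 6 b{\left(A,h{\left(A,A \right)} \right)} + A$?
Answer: $- \frac{33603}{3530} \approx -9.5193$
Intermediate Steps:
$b{\left(g,J \right)} = 4 - 4 J$
$c{\left(A \right)} = -24 + A$ ($c{\left(A \right)} = - 6 \left(4 - 0\right) + A = - 6 \left(4 + 0\right) + A = \left(-6\right) 4 + A = -24 + A$)
$\frac{34716 - 1113}{c{\left(168 \right)} - 3674} = \frac{34716 - 1113}{\left(-24 + 168\right) - 3674} = \frac{33603}{144 - 3674} = \frac{33603}{-3530} = 33603 \left(- \frac{1}{3530}\right) = - \frac{33603}{3530}$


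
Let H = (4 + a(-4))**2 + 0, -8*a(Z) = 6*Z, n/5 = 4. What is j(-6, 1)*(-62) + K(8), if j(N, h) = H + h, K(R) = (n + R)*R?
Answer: -2876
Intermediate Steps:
n = 20 (n = 5*4 = 20)
a(Z) = -3*Z/4
K(R) = R*(20 + R) (K(R) = (20 + R)*R = R*(20 + R))
H = 49 (H = (4 - 3/4*(-4))**2 + 0 = (4 + 3)**2 + 0 = 7**2 + 0 = 49 + 0 = 49)
j(N, h) = 49 + h
j(-6, 1)*(-62) + K(8) = (49 + 1)*(-62) + 8*(20 + 8) = 50*(-62) + 8*28 = -3100 + 224 = -2876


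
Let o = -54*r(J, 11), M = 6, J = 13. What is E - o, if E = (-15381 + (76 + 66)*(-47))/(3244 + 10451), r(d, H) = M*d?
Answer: 1048387/249 ≈ 4210.4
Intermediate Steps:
r(d, H) = 6*d
E = -401/249 (E = (-15381 + 142*(-47))/13695 = (-15381 - 6674)*(1/13695) = -22055*1/13695 = -401/249 ≈ -1.6104)
o = -4212 (o = -324*13 = -54*78 = -4212)
E - o = -401/249 - 1*(-4212) = -401/249 + 4212 = 1048387/249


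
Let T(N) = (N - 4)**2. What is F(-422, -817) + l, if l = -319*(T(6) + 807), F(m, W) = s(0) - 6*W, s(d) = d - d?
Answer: -253807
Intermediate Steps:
s(d) = 0
T(N) = (-4 + N)**2
F(m, W) = -6*W (F(m, W) = 0 - 6*W = -6*W)
l = -258709 (l = -319*((-4 + 6)**2 + 807) = -319*(2**2 + 807) = -319*(4 + 807) = -319*811 = -258709)
F(-422, -817) + l = -6*(-817) - 258709 = 4902 - 258709 = -253807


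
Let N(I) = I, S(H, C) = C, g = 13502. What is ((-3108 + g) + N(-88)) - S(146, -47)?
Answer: 10353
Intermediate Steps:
((-3108 + g) + N(-88)) - S(146, -47) = ((-3108 + 13502) - 88) - 1*(-47) = (10394 - 88) + 47 = 10306 + 47 = 10353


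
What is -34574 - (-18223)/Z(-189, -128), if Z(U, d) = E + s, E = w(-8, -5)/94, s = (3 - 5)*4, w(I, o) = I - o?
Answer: -27816332/755 ≈ -36843.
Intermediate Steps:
s = -8 (s = -2*4 = -8)
E = -3/94 (E = (-8 - 1*(-5))/94 = (-8 + 5)*(1/94) = -3*1/94 = -3/94 ≈ -0.031915)
Z(U, d) = -755/94 (Z(U, d) = -3/94 - 8 = -755/94)
-34574 - (-18223)/Z(-189, -128) = -34574 - (-18223)/(-755/94) = -34574 - (-18223)*(-94)/755 = -34574 - 1*1712962/755 = -34574 - 1712962/755 = -27816332/755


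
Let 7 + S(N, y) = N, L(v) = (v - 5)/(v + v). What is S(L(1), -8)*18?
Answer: -162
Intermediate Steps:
L(v) = (-5 + v)/(2*v) (L(v) = (-5 + v)/((2*v)) = (-5 + v)*(1/(2*v)) = (-5 + v)/(2*v))
S(N, y) = -7 + N
S(L(1), -8)*18 = (-7 + (1/2)*(-5 + 1)/1)*18 = (-7 + (1/2)*1*(-4))*18 = (-7 - 2)*18 = -9*18 = -162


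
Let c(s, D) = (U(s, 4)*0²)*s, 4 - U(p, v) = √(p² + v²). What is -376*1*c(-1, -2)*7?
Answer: 0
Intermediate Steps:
U(p, v) = 4 - √(p² + v²)
c(s, D) = 0 (c(s, D) = ((4 - √(s² + 4²))*0²)*s = ((4 - √(s² + 16))*0)*s = ((4 - √(16 + s²))*0)*s = 0*s = 0)
-376*1*c(-1, -2)*7 = -376*1*0*7 = -0*7 = -376*0 = 0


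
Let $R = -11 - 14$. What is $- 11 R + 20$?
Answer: $295$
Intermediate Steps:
$R = -25$ ($R = -11 - 14 = -25$)
$- 11 R + 20 = \left(-11\right) \left(-25\right) + 20 = 275 + 20 = 295$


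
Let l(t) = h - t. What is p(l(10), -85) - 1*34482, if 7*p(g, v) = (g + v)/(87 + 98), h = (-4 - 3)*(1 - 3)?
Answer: -44654271/1295 ≈ -34482.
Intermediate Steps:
h = 14 (h = -7*(-2) = 14)
l(t) = 14 - t
p(g, v) = g/1295 + v/1295 (p(g, v) = ((g + v)/(87 + 98))/7 = ((g + v)/185)/7 = ((g + v)*(1/185))/7 = (g/185 + v/185)/7 = g/1295 + v/1295)
p(l(10), -85) - 1*34482 = ((14 - 1*10)/1295 + (1/1295)*(-85)) - 1*34482 = ((14 - 10)/1295 - 17/259) - 34482 = ((1/1295)*4 - 17/259) - 34482 = (4/1295 - 17/259) - 34482 = -81/1295 - 34482 = -44654271/1295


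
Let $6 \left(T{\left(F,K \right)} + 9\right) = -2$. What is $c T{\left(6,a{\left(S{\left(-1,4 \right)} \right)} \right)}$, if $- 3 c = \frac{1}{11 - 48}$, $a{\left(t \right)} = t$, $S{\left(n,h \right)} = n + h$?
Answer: $- \frac{28}{333} \approx -0.084084$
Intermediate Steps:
$S{\left(n,h \right)} = h + n$
$T{\left(F,K \right)} = - \frac{28}{3}$ ($T{\left(F,K \right)} = -9 + \frac{1}{6} \left(-2\right) = -9 - \frac{1}{3} = - \frac{28}{3}$)
$c = \frac{1}{111}$ ($c = - \frac{1}{3 \left(11 - 48\right)} = - \frac{1}{3 \left(-37\right)} = \left(- \frac{1}{3}\right) \left(- \frac{1}{37}\right) = \frac{1}{111} \approx 0.009009$)
$c T{\left(6,a{\left(S{\left(-1,4 \right)} \right)} \right)} = \frac{1}{111} \left(- \frac{28}{3}\right) = - \frac{28}{333}$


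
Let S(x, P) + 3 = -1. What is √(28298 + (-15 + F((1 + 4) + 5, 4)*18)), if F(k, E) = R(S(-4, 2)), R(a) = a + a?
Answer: √28139 ≈ 167.75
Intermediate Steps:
S(x, P) = -4 (S(x, P) = -3 - 1 = -4)
R(a) = 2*a
F(k, E) = -8 (F(k, E) = 2*(-4) = -8)
√(28298 + (-15 + F((1 + 4) + 5, 4)*18)) = √(28298 + (-15 - 8*18)) = √(28298 + (-15 - 144)) = √(28298 - 159) = √28139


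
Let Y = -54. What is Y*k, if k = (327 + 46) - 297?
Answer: -4104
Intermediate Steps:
k = 76 (k = 373 - 297 = 76)
Y*k = -54*76 = -4104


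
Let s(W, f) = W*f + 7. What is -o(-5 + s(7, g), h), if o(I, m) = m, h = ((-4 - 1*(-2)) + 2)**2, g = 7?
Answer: 0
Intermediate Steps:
s(W, f) = 7 + W*f
h = 0 (h = ((-4 + 2) + 2)**2 = (-2 + 2)**2 = 0**2 = 0)
-o(-5 + s(7, g), h) = -1*0 = 0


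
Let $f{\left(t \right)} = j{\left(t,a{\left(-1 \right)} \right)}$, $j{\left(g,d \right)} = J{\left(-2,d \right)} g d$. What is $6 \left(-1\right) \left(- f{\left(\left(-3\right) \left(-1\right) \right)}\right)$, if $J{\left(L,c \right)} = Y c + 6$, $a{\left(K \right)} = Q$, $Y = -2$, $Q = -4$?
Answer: $-1008$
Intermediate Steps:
$a{\left(K \right)} = -4$
$J{\left(L,c \right)} = 6 - 2 c$ ($J{\left(L,c \right)} = - 2 c + 6 = 6 - 2 c$)
$j{\left(g,d \right)} = d g \left(6 - 2 d\right)$ ($j{\left(g,d \right)} = \left(6 - 2 d\right) g d = \left(6 - 2 d\right) d g = d g \left(6 - 2 d\right)$)
$f{\left(t \right)} = - 56 t$ ($f{\left(t \right)} = 2 \left(-4\right) t \left(3 - -4\right) = 2 \left(-4\right) t \left(3 + 4\right) = 2 \left(-4\right) t 7 = - 56 t$)
$6 \left(-1\right) \left(- f{\left(\left(-3\right) \left(-1\right) \right)}\right) = 6 \left(-1\right) \left(- \left(-56\right) \left(\left(-3\right) \left(-1\right)\right)\right) = - 6 \left(- \left(-56\right) 3\right) = - 6 \left(\left(-1\right) \left(-168\right)\right) = \left(-6\right) 168 = -1008$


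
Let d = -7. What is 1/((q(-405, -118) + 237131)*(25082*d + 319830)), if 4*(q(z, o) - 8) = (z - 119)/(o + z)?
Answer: 523/17891181331968 ≈ 2.9232e-11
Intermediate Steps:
q(z, o) = 8 + (-119 + z)/(4*(o + z)) (q(z, o) = 8 + ((z - 119)/(o + z))/4 = 8 + ((-119 + z)/(o + z))/4 = 8 + (-119 + z)/(4*(o + z)))
1/((q(-405, -118) + 237131)*(25082*d + 319830)) = 1/(((-119 + 32*(-118) + 33*(-405))/(4*(-118 - 405)) + 237131)*(25082*(-7) + 319830)) = 1/(((¼)*(-119 - 3776 - 13365)/(-523) + 237131)*(-175574 + 319830)) = 1/(((¼)*(-1/523)*(-17260) + 237131)*144256) = 1/((4315/523 + 237131)*144256) = 1/((124023828/523)*144256) = 1/(17891181331968/523) = 523/17891181331968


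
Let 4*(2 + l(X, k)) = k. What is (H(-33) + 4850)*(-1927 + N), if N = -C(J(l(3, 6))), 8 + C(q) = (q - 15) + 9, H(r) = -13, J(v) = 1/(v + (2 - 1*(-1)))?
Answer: -46275579/5 ≈ -9.2551e+6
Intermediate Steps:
l(X, k) = -2 + k/4
J(v) = 1/(3 + v) (J(v) = 1/(v + (2 + 1)) = 1/(v + 3) = 1/(3 + v))
C(q) = -14 + q (C(q) = -8 + ((q - 15) + 9) = -8 + ((-15 + q) + 9) = -8 + (-6 + q) = -14 + q)
N = 68/5 (N = -(-14 + 1/(3 + (-2 + (1/4)*6))) = -(-14 + 1/(3 + (-2 + 3/2))) = -(-14 + 1/(3 - 1/2)) = -(-14 + 1/(5/2)) = -(-14 + 2/5) = -1*(-68/5) = 68/5 ≈ 13.600)
(H(-33) + 4850)*(-1927 + N) = (-13 + 4850)*(-1927 + 68/5) = 4837*(-9567/5) = -46275579/5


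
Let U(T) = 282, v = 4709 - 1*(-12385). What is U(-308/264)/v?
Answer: 47/2849 ≈ 0.016497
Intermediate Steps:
v = 17094 (v = 4709 + 12385 = 17094)
U(-308/264)/v = 282/17094 = 282*(1/17094) = 47/2849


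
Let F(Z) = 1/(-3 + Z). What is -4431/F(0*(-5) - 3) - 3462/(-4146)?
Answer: 18371503/691 ≈ 26587.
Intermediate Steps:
-4431/F(0*(-5) - 3) - 3462/(-4146) = -4431/(1/(-3 + (0*(-5) - 3))) - 3462/(-4146) = -4431/(1/(-3 + (0 - 3))) - 3462*(-1/4146) = -4431/(1/(-3 - 3)) + 577/691 = -4431/(1/(-6)) + 577/691 = -4431/(-1/6) + 577/691 = -4431*(-6) + 577/691 = 26586 + 577/691 = 18371503/691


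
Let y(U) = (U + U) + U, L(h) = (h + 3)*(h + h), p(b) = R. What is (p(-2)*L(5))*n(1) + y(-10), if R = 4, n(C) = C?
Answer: 290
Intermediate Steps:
p(b) = 4
L(h) = 2*h*(3 + h) (L(h) = (3 + h)*(2*h) = 2*h*(3 + h))
y(U) = 3*U (y(U) = 2*U + U = 3*U)
(p(-2)*L(5))*n(1) + y(-10) = (4*(2*5*(3 + 5)))*1 + 3*(-10) = (4*(2*5*8))*1 - 30 = (4*80)*1 - 30 = 320*1 - 30 = 320 - 30 = 290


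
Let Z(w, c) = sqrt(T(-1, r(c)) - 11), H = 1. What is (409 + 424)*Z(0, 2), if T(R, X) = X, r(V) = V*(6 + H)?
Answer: 833*sqrt(3) ≈ 1442.8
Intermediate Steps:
r(V) = 7*V (r(V) = V*(6 + 1) = V*7 = 7*V)
Z(w, c) = sqrt(-11 + 7*c) (Z(w, c) = sqrt(7*c - 11) = sqrt(-11 + 7*c))
(409 + 424)*Z(0, 2) = (409 + 424)*sqrt(-11 + 7*2) = 833*sqrt(-11 + 14) = 833*sqrt(3)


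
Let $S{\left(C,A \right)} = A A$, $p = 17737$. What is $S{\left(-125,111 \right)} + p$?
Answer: $30058$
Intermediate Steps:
$S{\left(C,A \right)} = A^{2}$
$S{\left(-125,111 \right)} + p = 111^{2} + 17737 = 12321 + 17737 = 30058$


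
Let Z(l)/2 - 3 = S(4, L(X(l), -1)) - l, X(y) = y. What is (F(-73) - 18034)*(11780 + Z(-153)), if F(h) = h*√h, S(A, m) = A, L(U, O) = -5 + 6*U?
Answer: -218211400 - 883300*I*√73 ≈ -2.1821e+8 - 7.5469e+6*I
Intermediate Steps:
F(h) = h^(3/2)
Z(l) = 14 - 2*l (Z(l) = 6 + 2*(4 - l) = 6 + (8 - 2*l) = 14 - 2*l)
(F(-73) - 18034)*(11780 + Z(-153)) = ((-73)^(3/2) - 18034)*(11780 + (14 - 2*(-153))) = (-73*I*√73 - 18034)*(11780 + (14 + 306)) = (-18034 - 73*I*√73)*(11780 + 320) = (-18034 - 73*I*√73)*12100 = -218211400 - 883300*I*√73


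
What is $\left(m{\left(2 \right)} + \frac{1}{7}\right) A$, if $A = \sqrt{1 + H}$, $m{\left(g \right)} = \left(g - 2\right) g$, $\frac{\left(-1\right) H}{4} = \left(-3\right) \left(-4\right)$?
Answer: $\frac{i \sqrt{47}}{7} \approx 0.97938 i$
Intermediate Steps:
$H = -48$ ($H = - 4 \left(\left(-3\right) \left(-4\right)\right) = \left(-4\right) 12 = -48$)
$m{\left(g \right)} = g \left(-2 + g\right)$ ($m{\left(g \right)} = \left(-2 + g\right) g = g \left(-2 + g\right)$)
$A = i \sqrt{47}$ ($A = \sqrt{1 - 48} = \sqrt{-47} = i \sqrt{47} \approx 6.8557 i$)
$\left(m{\left(2 \right)} + \frac{1}{7}\right) A = \left(2 \left(-2 + 2\right) + \frac{1}{7}\right) i \sqrt{47} = \left(2 \cdot 0 + \frac{1}{7}\right) i \sqrt{47} = \left(0 + \frac{1}{7}\right) i \sqrt{47} = \frac{i \sqrt{47}}{7}$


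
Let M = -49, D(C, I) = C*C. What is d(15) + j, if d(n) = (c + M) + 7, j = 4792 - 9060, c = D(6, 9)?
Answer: -4274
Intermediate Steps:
D(C, I) = C²
c = 36 (c = 6² = 36)
j = -4268
d(n) = -6 (d(n) = (36 - 49) + 7 = -13 + 7 = -6)
d(15) + j = -6 - 4268 = -4274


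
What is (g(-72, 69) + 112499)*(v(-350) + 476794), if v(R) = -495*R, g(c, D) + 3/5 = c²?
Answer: 382493690128/5 ≈ 7.6499e+10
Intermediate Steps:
g(c, D) = -⅗ + c²
(g(-72, 69) + 112499)*(v(-350) + 476794) = ((-⅗ + (-72)²) + 112499)*(-495*(-350) + 476794) = ((-⅗ + 5184) + 112499)*(173250 + 476794) = (25917/5 + 112499)*650044 = (588412/5)*650044 = 382493690128/5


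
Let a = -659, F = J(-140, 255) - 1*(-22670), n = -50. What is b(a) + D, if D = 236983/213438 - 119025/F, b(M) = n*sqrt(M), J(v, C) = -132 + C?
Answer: -869691497/211517058 - 50*I*sqrt(659) ≈ -4.1117 - 1283.5*I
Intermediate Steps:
F = 22793 (F = (-132 + 255) - 1*(-22670) = 123 + 22670 = 22793)
b(M) = -50*sqrt(M)
D = -869691497/211517058 (D = 236983/213438 - 119025/22793 = 236983*(1/213438) - 119025*1/22793 = 236983/213438 - 5175/991 = -869691497/211517058 ≈ -4.1117)
b(a) + D = -50*I*sqrt(659) - 869691497/211517058 = -869691497/211517058 - 50*I*sqrt(659)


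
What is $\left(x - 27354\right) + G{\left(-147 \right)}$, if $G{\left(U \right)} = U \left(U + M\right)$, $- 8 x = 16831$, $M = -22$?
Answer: $- \frac{36919}{8} \approx -4614.9$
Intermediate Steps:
$x = - \frac{16831}{8}$ ($x = \left(- \frac{1}{8}\right) 16831 = - \frac{16831}{8} \approx -2103.9$)
$G{\left(U \right)} = U \left(-22 + U\right)$ ($G{\left(U \right)} = U \left(U - 22\right) = U \left(-22 + U\right)$)
$\left(x - 27354\right) + G{\left(-147 \right)} = \left(- \frac{16831}{8} - 27354\right) - 147 \left(-22 - 147\right) = - \frac{235663}{8} - -24843 = - \frac{235663}{8} + 24843 = - \frac{36919}{8}$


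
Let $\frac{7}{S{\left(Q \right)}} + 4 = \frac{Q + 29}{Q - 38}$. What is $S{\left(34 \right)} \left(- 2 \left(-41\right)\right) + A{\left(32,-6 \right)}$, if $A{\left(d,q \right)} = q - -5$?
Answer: $- \frac{2375}{79} \approx -30.063$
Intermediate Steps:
$S{\left(Q \right)} = \frac{7}{-4 + \frac{29 + Q}{-38 + Q}}$ ($S{\left(Q \right)} = \frac{7}{-4 + \frac{Q + 29}{Q - 38}} = \frac{7}{-4 + \frac{29 + Q}{-38 + Q}}$)
$A{\left(d,q \right)} = 5 + q$ ($A{\left(d,q \right)} = q + 5 = 5 + q$)
$S{\left(34 \right)} \left(- 2 \left(-41\right)\right) + A{\left(32,-6 \right)} = \frac{7 \left(38 - 34\right)}{-181 + 3 \cdot 34} \left(- 2 \left(-41\right)\right) + \left(5 - 6\right) = \frac{7 \left(38 - 34\right)}{-181 + 102} \left(\left(-1\right) \left(-82\right)\right) - 1 = 7 \frac{1}{-79} \cdot 4 \cdot 82 - 1 = 7 \left(- \frac{1}{79}\right) 4 \cdot 82 - 1 = \left(- \frac{28}{79}\right) 82 - 1 = - \frac{2296}{79} - 1 = - \frac{2375}{79}$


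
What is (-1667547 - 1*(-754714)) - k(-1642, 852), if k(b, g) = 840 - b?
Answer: -915315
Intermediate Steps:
(-1667547 - 1*(-754714)) - k(-1642, 852) = (-1667547 - 1*(-754714)) - (840 - 1*(-1642)) = (-1667547 + 754714) - (840 + 1642) = -912833 - 1*2482 = -912833 - 2482 = -915315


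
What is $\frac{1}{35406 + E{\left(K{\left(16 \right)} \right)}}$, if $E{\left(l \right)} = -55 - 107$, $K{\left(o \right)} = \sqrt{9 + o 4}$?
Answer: $\frac{1}{35244} \approx 2.8374 \cdot 10^{-5}$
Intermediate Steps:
$K{\left(o \right)} = \sqrt{9 + 4 o}$
$E{\left(l \right)} = -162$
$\frac{1}{35406 + E{\left(K{\left(16 \right)} \right)}} = \frac{1}{35406 - 162} = \frac{1}{35244}$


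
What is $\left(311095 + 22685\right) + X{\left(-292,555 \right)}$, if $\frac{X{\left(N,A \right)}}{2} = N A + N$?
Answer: $9076$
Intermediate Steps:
$X{\left(N,A \right)} = 2 N + 2 A N$ ($X{\left(N,A \right)} = 2 \left(N A + N\right) = 2 \left(A N + N\right) = 2 \left(N + A N\right) = 2 N + 2 A N$)
$\left(311095 + 22685\right) + X{\left(-292,555 \right)} = \left(311095 + 22685\right) + 2 \left(-292\right) \left(1 + 555\right) = 333780 + 2 \left(-292\right) 556 = 333780 - 324704 = 9076$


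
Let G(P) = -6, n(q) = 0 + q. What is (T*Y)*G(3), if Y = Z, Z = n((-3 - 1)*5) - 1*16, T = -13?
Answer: -2808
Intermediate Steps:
n(q) = q
Z = -36 (Z = (-3 - 1)*5 - 1*16 = -4*5 - 16 = -20 - 16 = -36)
Y = -36
(T*Y)*G(3) = -13*(-36)*(-6) = 468*(-6) = -2808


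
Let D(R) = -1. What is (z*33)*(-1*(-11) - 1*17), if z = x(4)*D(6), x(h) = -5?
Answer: -990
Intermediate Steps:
z = 5 (z = -5*(-1) = 5)
(z*33)*(-1*(-11) - 1*17) = (5*33)*(-1*(-11) - 1*17) = 165*(11 - 17) = 165*(-6) = -990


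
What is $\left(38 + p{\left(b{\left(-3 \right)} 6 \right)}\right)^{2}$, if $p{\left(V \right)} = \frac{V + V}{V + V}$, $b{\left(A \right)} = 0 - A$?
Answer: $1521$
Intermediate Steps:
$b{\left(A \right)} = - A$
$p{\left(V \right)} = 1$ ($p{\left(V \right)} = \frac{2 V}{2 V} = 2 V \frac{1}{2 V} = 1$)
$\left(38 + p{\left(b{\left(-3 \right)} 6 \right)}\right)^{2} = \left(38 + 1\right)^{2} = 39^{2} = 1521$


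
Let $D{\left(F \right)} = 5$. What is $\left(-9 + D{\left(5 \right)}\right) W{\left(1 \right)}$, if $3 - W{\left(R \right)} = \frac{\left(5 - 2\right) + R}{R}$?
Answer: $4$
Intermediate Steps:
$W{\left(R \right)} = 3 - \frac{3 + R}{R}$ ($W{\left(R \right)} = 3 - \frac{\left(5 - 2\right) + R}{R} = 3 - \frac{3 + R}{R}$)
$\left(-9 + D{\left(5 \right)}\right) W{\left(1 \right)} = \left(-9 + 5\right) \left(2 - \frac{3}{1}\right) = - 4 \left(2 - 3\right) = \left(-4\right) \left(-1\right) = 4$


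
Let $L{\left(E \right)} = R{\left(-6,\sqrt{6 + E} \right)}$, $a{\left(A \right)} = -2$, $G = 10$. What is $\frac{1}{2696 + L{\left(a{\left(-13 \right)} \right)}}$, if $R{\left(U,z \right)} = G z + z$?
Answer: $\frac{1}{2718} \approx 0.00036792$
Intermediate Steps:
$R{\left(U,z \right)} = 11 z$ ($R{\left(U,z \right)} = 10 z + z = 11 z$)
$L{\left(E \right)} = 11 \sqrt{6 + E}$
$\frac{1}{2696 + L{\left(a{\left(-13 \right)} \right)}} = \frac{1}{2696 + 11 \sqrt{6 - 2}} = \frac{1}{2696 + 11 \sqrt{4}} = \frac{1}{2696 + 11 \cdot 2} = \frac{1}{2696 + 22} = \frac{1}{2718}$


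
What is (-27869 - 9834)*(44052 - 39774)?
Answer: -161293434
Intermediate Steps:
(-27869 - 9834)*(44052 - 39774) = -37703*4278 = -161293434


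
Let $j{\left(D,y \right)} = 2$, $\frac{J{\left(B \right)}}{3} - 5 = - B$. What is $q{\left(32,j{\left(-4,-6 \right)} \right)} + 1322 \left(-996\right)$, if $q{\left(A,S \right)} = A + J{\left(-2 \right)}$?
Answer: $-1316659$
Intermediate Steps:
$J{\left(B \right)} = 15 - 3 B$ ($J{\left(B \right)} = 15 + 3 \left(- B\right) = 15 - 3 B$)
$q{\left(A,S \right)} = 21 + A$ ($q{\left(A,S \right)} = A + \left(15 - -6\right) = A + \left(15 + 6\right) = A + 21 = 21 + A$)
$q{\left(32,j{\left(-4,-6 \right)} \right)} + 1322 \left(-996\right) = \left(21 + 32\right) + 1322 \left(-996\right) = 53 - 1316712 = -1316659$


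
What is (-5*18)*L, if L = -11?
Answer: 990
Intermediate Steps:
(-5*18)*L = -5*18*(-11) = -90*(-11) = 990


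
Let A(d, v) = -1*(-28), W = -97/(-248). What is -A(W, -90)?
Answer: -28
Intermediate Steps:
W = 97/248 (W = -97*(-1/248) = 97/248 ≈ 0.39113)
A(d, v) = 28
-A(W, -90) = -1*28 = -28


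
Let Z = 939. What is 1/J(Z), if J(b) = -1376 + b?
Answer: -1/437 ≈ -0.0022883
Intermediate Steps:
1/J(Z) = 1/(-1376 + 939) = 1/(-437) = -1/437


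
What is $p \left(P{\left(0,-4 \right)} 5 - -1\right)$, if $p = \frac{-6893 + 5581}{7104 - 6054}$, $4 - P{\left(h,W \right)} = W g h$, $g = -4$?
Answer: $- \frac{656}{25} \approx -26.24$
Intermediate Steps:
$P{\left(h,W \right)} = 4 + 4 W h$ ($P{\left(h,W \right)} = 4 - W \left(-4\right) h = 4 - - 4 W h = 4 + 4 W h$)
$p = - \frac{656}{525}$ ($p = - \frac{1312}{1050} = \left(-1312\right) \frac{1}{1050} = - \frac{656}{525} \approx -1.2495$)
$p \left(P{\left(0,-4 \right)} 5 - -1\right) = - \frac{656 \left(\left(4 + 4 \left(-4\right) 0\right) 5 - -1\right)}{525} = - \frac{656 \left(\left(4 + 0\right) 5 + \left(-3 + 4\right)\right)}{525} = - \frac{656 \left(4 \cdot 5 + 1\right)}{525} = - \frac{656 \left(20 + 1\right)}{525} = \left(- \frac{656}{525}\right) 21 = - \frac{656}{25}$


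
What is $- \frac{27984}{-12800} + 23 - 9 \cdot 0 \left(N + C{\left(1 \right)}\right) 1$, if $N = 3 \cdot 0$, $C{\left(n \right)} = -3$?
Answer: $\frac{1749}{800} \approx 2.1862$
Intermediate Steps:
$N = 0$
$- \frac{27984}{-12800} + 23 - 9 \cdot 0 \left(N + C{\left(1 \right)}\right) 1 = - \frac{27984}{-12800} + 23 - 9 \cdot 0 \left(0 - 3\right) 1 = \left(-27984\right) \left(- \frac{1}{12800}\right) + 23 - 9 \cdot 0 \left(-3\right) 1 = \frac{1749}{800} + 23 \left(-9\right) 0 \cdot 1 = \frac{1749}{800} + 23 \cdot 0 \cdot 1 = \frac{1749}{800} + 23 \cdot 0 = \frac{1749}{800} + 0 = \frac{1749}{800}$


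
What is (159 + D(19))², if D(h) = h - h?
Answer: 25281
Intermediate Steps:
D(h) = 0
(159 + D(19))² = (159 + 0)² = 159² = 25281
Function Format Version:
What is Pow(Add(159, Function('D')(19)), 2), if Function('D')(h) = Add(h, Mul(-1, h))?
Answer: 25281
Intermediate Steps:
Function('D')(h) = 0
Pow(Add(159, Function('D')(19)), 2) = Pow(Add(159, 0), 2) = Pow(159, 2) = 25281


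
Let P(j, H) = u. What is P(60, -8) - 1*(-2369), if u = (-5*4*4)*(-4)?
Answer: 2689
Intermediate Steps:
u = 320 (u = -20*4*(-4) = -80*(-4) = 320)
P(j, H) = 320
P(60, -8) - 1*(-2369) = 320 - 1*(-2369) = 320 + 2369 = 2689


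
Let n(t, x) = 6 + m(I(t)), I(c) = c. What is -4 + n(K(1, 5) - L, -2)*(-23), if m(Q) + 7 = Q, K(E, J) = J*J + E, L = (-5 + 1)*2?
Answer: -763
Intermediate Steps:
L = -8 (L = -4*2 = -8)
K(E, J) = E + J² (K(E, J) = J² + E = E + J²)
m(Q) = -7 + Q
n(t, x) = -1 + t (n(t, x) = 6 + (-7 + t) = -1 + t)
-4 + n(K(1, 5) - L, -2)*(-23) = -4 + (-1 + ((1 + 5²) - 1*(-8)))*(-23) = -4 + (-1 + ((1 + 25) + 8))*(-23) = -4 + (-1 + (26 + 8))*(-23) = -4 + (-1 + 34)*(-23) = -4 + 33*(-23) = -4 - 759 = -763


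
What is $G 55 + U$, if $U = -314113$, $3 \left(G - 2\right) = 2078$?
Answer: $- \frac{827719}{3} \approx -2.7591 \cdot 10^{5}$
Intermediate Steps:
$G = \frac{2084}{3}$ ($G = 2 + \frac{1}{3} \cdot 2078 = 2 + \frac{2078}{3} = \frac{2084}{3} \approx 694.67$)
$G 55 + U = \frac{2084}{3} \cdot 55 - 314113 = \frac{114620}{3} - 314113 = - \frac{827719}{3}$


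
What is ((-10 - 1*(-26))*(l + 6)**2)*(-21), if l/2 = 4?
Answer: -65856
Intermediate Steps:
l = 8 (l = 2*4 = 8)
((-10 - 1*(-26))*(l + 6)**2)*(-21) = ((-10 - 1*(-26))*(8 + 6)**2)*(-21) = ((-10 + 26)*14**2)*(-21) = (16*196)*(-21) = 3136*(-21) = -65856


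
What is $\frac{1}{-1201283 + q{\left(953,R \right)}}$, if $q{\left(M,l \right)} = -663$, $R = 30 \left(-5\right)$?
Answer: $- \frac{1}{1201946} \approx -8.3198 \cdot 10^{-7}$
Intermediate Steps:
$R = -150$
$\frac{1}{-1201283 + q{\left(953,R \right)}} = \frac{1}{-1201283 - 663} = \frac{1}{-1201946} = - \frac{1}{1201946}$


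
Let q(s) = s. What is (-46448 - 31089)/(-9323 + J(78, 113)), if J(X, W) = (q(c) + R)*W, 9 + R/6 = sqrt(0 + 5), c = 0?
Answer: 239201645/47126441 + 52570086*sqrt(5)/235632205 ≈ 5.5746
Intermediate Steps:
R = -54 + 6*sqrt(5) (R = -54 + 6*sqrt(0 + 5) = -54 + 6*sqrt(5) ≈ -40.584)
J(X, W) = W*(-54 + 6*sqrt(5)) (J(X, W) = (0 + (-54 + 6*sqrt(5)))*W = (-54 + 6*sqrt(5))*W = W*(-54 + 6*sqrt(5)))
(-46448 - 31089)/(-9323 + J(78, 113)) = (-46448 - 31089)/(-9323 + 6*113*(-9 + sqrt(5))) = -77537/(-9323 + (-6102 + 678*sqrt(5))) = -77537/(-15425 + 678*sqrt(5))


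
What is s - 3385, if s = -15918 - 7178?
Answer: -26481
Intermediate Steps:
s = -23096
s - 3385 = -23096 - 3385 = -26481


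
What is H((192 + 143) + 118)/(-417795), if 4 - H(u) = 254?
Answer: 50/83559 ≈ 0.00059838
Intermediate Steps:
H(u) = -250 (H(u) = 4 - 1*254 = 4 - 254 = -250)
H((192 + 143) + 118)/(-417795) = -250/(-417795) = -250*(-1/417795) = 50/83559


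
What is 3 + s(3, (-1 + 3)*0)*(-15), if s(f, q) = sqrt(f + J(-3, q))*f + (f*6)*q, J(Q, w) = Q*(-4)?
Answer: 3 - 45*sqrt(15) ≈ -171.28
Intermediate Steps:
J(Q, w) = -4*Q
s(f, q) = f*sqrt(12 + f) + 6*f*q (s(f, q) = sqrt(f - 4*(-3))*f + (f*6)*q = sqrt(f + 12)*f + (6*f)*q = sqrt(12 + f)*f + 6*f*q = f*sqrt(12 + f) + 6*f*q)
3 + s(3, (-1 + 3)*0)*(-15) = 3 + (3*(sqrt(12 + 3) + 6*((-1 + 3)*0)))*(-15) = 3 + (3*(sqrt(15) + 6*(2*0)))*(-15) = 3 + (3*(sqrt(15) + 6*0))*(-15) = 3 + (3*(sqrt(15) + 0))*(-15) = 3 + (3*sqrt(15))*(-15) = 3 - 45*sqrt(15)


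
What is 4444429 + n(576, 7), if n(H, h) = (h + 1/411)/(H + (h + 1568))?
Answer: 3929146349047/884061 ≈ 4.4444e+6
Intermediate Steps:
n(H, h) = (1/411 + h)/(1568 + H + h) (n(H, h) = (h + 1/411)/(H + (1568 + h)) = (1/411 + h)/(1568 + H + h))
4444429 + n(576, 7) = 4444429 + (1/411 + 7)/(1568 + 576 + 7) = 4444429 + (2878/411)/2151 = 4444429 + (1/2151)*(2878/411) = 4444429 + 2878/884061 = 3929146349047/884061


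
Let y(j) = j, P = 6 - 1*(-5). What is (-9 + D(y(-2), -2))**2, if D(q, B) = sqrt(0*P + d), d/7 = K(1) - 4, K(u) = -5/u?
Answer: 18 - 54*I*sqrt(7) ≈ 18.0 - 142.87*I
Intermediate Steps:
P = 11 (P = 6 + 5 = 11)
d = -63 (d = 7*(-5/1 - 4) = 7*(-5*1 - 4) = 7*(-5 - 4) = 7*(-9) = -63)
D(q, B) = 3*I*sqrt(7) (D(q, B) = sqrt(0*11 - 63) = sqrt(0 - 63) = sqrt(-63) = 3*I*sqrt(7))
(-9 + D(y(-2), -2))**2 = (-9 + 3*I*sqrt(7))**2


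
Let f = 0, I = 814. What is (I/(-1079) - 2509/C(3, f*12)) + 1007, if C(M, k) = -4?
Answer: 7050167/4316 ≈ 1633.5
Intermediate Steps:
(I/(-1079) - 2509/C(3, f*12)) + 1007 = (814/(-1079) - 2509/(-4)) + 1007 = (814*(-1/1079) - 2509*(-¼)) + 1007 = (-814/1079 + 2509/4) + 1007 = 2703955/4316 + 1007 = 7050167/4316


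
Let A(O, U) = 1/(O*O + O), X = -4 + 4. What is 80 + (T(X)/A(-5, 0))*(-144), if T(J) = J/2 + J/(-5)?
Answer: 80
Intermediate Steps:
X = 0
A(O, U) = 1/(O + O²) (A(O, U) = 1/(O² + O) = 1/(O + O²))
T(J) = 3*J/10 (T(J) = J*(½) + J*(-⅕) = J/2 - J/5 = 3*J/10)
80 + (T(X)/A(-5, 0))*(-144) = 80 + (((3/10)*0)/((1/((-5)*(1 - 5)))))*(-144) = 80 + (0/((-⅕/(-4))))*(-144) = 80 + (0/((-⅕*(-¼))))*(-144) = 80 + (0/(1/20))*(-144) = 80 + (0*20)*(-144) = 80 + 0*(-144) = 80 + 0 = 80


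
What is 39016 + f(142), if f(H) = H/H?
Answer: 39017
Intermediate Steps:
f(H) = 1
39016 + f(142) = 39016 + 1 = 39017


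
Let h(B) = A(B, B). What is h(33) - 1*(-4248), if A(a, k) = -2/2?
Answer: 4247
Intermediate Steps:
A(a, k) = -1 (A(a, k) = -2*½ = -1)
h(B) = -1
h(33) - 1*(-4248) = -1 - 1*(-4248) = -1 + 4248 = 4247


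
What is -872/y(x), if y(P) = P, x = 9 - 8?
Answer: -872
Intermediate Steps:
x = 1
-872/y(x) = -872/1 = -872*1 = -872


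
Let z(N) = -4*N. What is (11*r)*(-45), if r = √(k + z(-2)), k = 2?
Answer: -495*√10 ≈ -1565.3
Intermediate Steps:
r = √10 (r = √(2 - 4*(-2)) = √(2 + 8) = √10 ≈ 3.1623)
(11*r)*(-45) = (11*√10)*(-45) = -495*√10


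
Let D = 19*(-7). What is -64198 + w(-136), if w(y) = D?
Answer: -64331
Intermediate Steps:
D = -133
w(y) = -133
-64198 + w(-136) = -64198 - 133 = -64331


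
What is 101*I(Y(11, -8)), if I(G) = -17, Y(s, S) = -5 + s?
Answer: -1717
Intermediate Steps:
101*I(Y(11, -8)) = 101*(-17) = -1717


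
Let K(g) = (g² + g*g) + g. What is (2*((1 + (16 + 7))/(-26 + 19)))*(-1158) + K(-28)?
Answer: 66364/7 ≈ 9480.6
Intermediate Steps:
K(g) = g + 2*g² (K(g) = (g² + g²) + g = 2*g² + g = g + 2*g²)
(2*((1 + (16 + 7))/(-26 + 19)))*(-1158) + K(-28) = (2*((1 + (16 + 7))/(-26 + 19)))*(-1158) - 28*(1 + 2*(-28)) = (2*((1 + 23)/(-7)))*(-1158) - 28*(1 - 56) = (2*(24*(-⅐)))*(-1158) - 28*(-55) = (2*(-24/7))*(-1158) + 1540 = -48/7*(-1158) + 1540 = 55584/7 + 1540 = 66364/7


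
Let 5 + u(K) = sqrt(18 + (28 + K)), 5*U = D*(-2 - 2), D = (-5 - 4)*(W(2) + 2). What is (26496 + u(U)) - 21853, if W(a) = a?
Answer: 4638 + sqrt(1870)/5 ≈ 4646.6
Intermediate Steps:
D = -36 (D = (-5 - 4)*(2 + 2) = -9*4 = -36)
U = 144/5 (U = (-36*(-2 - 2))/5 = (-36*(-4))/5 = (1/5)*144 = 144/5 ≈ 28.800)
u(K) = -5 + sqrt(46 + K) (u(K) = -5 + sqrt(18 + (28 + K)) = -5 + sqrt(46 + K))
(26496 + u(U)) - 21853 = (26496 + (-5 + sqrt(46 + 144/5))) - 21853 = (26496 + (-5 + sqrt(374/5))) - 21853 = (26496 + (-5 + sqrt(1870)/5)) - 21853 = (26491 + sqrt(1870)/5) - 21853 = 4638 + sqrt(1870)/5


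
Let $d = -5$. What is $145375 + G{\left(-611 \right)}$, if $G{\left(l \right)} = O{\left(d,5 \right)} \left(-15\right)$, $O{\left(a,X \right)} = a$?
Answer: $145450$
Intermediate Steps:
$G{\left(l \right)} = 75$ ($G{\left(l \right)} = \left(-5\right) \left(-15\right) = 75$)
$145375 + G{\left(-611 \right)} = 145375 + 75 = 145450$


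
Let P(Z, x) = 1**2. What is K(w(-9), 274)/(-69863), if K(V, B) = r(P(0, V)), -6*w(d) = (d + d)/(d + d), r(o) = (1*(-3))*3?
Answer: 9/69863 ≈ 0.00012882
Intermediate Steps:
P(Z, x) = 1
r(o) = -9 (r(o) = -3*3 = -9)
w(d) = -1/6 (w(d) = -(d + d)/(6*(d + d)) = -2*d/(6*(2*d)) = -2*d*1/(2*d)/6 = -1/6*1 = -1/6)
K(V, B) = -9
K(w(-9), 274)/(-69863) = -9/(-69863) = -9*(-1/69863) = 9/69863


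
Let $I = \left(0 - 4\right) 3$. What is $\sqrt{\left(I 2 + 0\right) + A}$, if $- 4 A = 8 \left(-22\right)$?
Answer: $2 \sqrt{5} \approx 4.4721$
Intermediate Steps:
$A = 44$ ($A = - \frac{8 \left(-22\right)}{4} = \left(- \frac{1}{4}\right) \left(-176\right) = 44$)
$I = -12$ ($I = \left(-4\right) 3 = -12$)
$\sqrt{\left(I 2 + 0\right) + A} = \sqrt{\left(\left(-12\right) 2 + 0\right) + 44} = \sqrt{\left(-24 + 0\right) + 44} = \sqrt{-24 + 44} = \sqrt{20} = 2 \sqrt{5}$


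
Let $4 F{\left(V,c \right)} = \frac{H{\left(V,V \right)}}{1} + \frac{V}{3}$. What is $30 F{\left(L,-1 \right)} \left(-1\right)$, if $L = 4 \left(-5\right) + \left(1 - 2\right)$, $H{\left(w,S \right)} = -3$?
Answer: $75$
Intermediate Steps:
$L = -21$ ($L = -20 - 1 = -21$)
$F{\left(V,c \right)} = - \frac{3}{4} + \frac{V}{12}$ ($F{\left(V,c \right)} = \frac{- \frac{3}{1} + \frac{V}{3}}{4} = \frac{\left(-3\right) 1 + V \frac{1}{3}}{4} = \frac{-3 + \frac{V}{3}}{4} = - \frac{3}{4} + \frac{V}{12}$)
$30 F{\left(L,-1 \right)} \left(-1\right) = 30 \left(- \frac{3}{4} + \frac{1}{12} \left(-21\right)\right) \left(-1\right) = 30 \left(- \frac{3}{4} - \frac{7}{4}\right) \left(-1\right) = 30 \left(- \frac{5}{2}\right) \left(-1\right) = \left(-75\right) \left(-1\right) = 75$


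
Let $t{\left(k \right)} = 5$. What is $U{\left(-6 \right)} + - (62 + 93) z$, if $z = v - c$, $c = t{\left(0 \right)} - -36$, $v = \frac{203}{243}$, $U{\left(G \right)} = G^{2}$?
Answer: $\frac{1521548}{243} \approx 6261.5$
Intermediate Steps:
$v = \frac{203}{243}$ ($v = 203 \cdot \frac{1}{243} = \frac{203}{243} \approx 0.83539$)
$c = 41$ ($c = 5 - -36 = 5 + 36 = 41$)
$z = - \frac{9760}{243}$ ($z = \frac{203}{243} - 41 = - \frac{9760}{243} \approx -40.165$)
$U{\left(-6 \right)} + - (62 + 93) z = \left(-6\right)^{2} + - (62 + 93) \left(- \frac{9760}{243}\right) = 36 + \left(-1\right) 155 \left(- \frac{9760}{243}\right) = 36 - - \frac{1512800}{243} = 36 + \frac{1512800}{243} = \frac{1521548}{243}$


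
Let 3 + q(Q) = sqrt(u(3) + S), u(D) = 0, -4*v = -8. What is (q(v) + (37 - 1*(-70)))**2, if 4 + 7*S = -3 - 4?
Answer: (728 + I*sqrt(77))**2/49 ≈ 10814.0 + 260.74*I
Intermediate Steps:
v = 2 (v = -1/4*(-8) = 2)
S = -11/7 (S = -4/7 + (-3 - 4)/7 = -4/7 + (1/7)*(-7) = -4/7 - 1 = -11/7 ≈ -1.5714)
q(Q) = -3 + I*sqrt(77)/7 (q(Q) = -3 + sqrt(0 - 11/7) = -3 + sqrt(-11/7) = -3 + I*sqrt(77)/7)
(q(v) + (37 - 1*(-70)))**2 = ((-3 + I*sqrt(77)/7) + (37 - 1*(-70)))**2 = ((-3 + I*sqrt(77)/7) + (37 + 70))**2 = ((-3 + I*sqrt(77)/7) + 107)**2 = (104 + I*sqrt(77)/7)**2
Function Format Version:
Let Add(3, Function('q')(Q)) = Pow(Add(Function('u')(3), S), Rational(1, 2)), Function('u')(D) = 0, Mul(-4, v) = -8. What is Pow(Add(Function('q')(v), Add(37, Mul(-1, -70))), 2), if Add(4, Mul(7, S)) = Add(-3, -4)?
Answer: Mul(Rational(1, 49), Pow(Add(728, Mul(I, Pow(77, Rational(1, 2)))), 2)) ≈ Add(10814., Mul(260.74, I))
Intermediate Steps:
v = 2 (v = Mul(Rational(-1, 4), -8) = 2)
S = Rational(-11, 7) (S = Add(Rational(-4, 7), Mul(Rational(1, 7), Add(-3, -4))) = Add(Rational(-4, 7), Mul(Rational(1, 7), -7)) = Add(Rational(-4, 7), -1) = Rational(-11, 7) ≈ -1.5714)
Function('q')(Q) = Add(-3, Mul(Rational(1, 7), I, Pow(77, Rational(1, 2)))) (Function('q')(Q) = Add(-3, Pow(Add(0, Rational(-11, 7)), Rational(1, 2))) = Add(-3, Pow(Rational(-11, 7), Rational(1, 2))) = Add(-3, Mul(Rational(1, 7), I, Pow(77, Rational(1, 2)))))
Pow(Add(Function('q')(v), Add(37, Mul(-1, -70))), 2) = Pow(Add(Add(-3, Mul(Rational(1, 7), I, Pow(77, Rational(1, 2)))), Add(37, Mul(-1, -70))), 2) = Pow(Add(Add(-3, Mul(Rational(1, 7), I, Pow(77, Rational(1, 2)))), Add(37, 70)), 2) = Pow(Add(Add(-3, Mul(Rational(1, 7), I, Pow(77, Rational(1, 2)))), 107), 2) = Pow(Add(104, Mul(Rational(1, 7), I, Pow(77, Rational(1, 2)))), 2)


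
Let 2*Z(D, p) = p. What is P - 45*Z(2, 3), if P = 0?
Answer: -135/2 ≈ -67.500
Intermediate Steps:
Z(D, p) = p/2
P - 45*Z(2, 3) = 0 - 45*3/2 = 0 - 135/2 = -135/2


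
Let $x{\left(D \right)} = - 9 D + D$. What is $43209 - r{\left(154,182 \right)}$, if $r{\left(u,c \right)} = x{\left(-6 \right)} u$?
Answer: $35817$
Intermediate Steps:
$x{\left(D \right)} = - 8 D$
$r{\left(u,c \right)} = 48 u$ ($r{\left(u,c \right)} = \left(-8\right) \left(-6\right) u = 48 u$)
$43209 - r{\left(154,182 \right)} = 43209 - 48 \cdot 154 = 43209 - 7392 = 35817$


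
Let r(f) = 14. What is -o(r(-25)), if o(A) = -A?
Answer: 14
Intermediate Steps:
-o(r(-25)) = -(-1)*14 = -1*(-14) = 14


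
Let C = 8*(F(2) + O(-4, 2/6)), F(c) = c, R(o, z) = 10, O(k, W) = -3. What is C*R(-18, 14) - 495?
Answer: -575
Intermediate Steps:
C = -8 (C = 8*(2 - 3) = 8*(-1) = -8)
C*R(-18, 14) - 495 = -8*10 - 495 = -80 - 495 = -575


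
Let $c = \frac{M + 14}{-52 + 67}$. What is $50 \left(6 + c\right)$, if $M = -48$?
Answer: $\frac{560}{3} \approx 186.67$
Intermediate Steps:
$c = - \frac{34}{15}$ ($c = \frac{-48 + 14}{-52 + 67} = - \frac{34}{15} \approx -2.2667$)
$50 \left(6 + c\right) = 50 \left(6 - \frac{34}{15}\right) = 50 \cdot \frac{56}{15} = \frac{560}{3}$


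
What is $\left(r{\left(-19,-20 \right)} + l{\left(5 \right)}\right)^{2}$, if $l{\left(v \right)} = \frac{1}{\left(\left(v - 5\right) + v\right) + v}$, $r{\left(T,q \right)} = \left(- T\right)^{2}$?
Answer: $\frac{13039321}{100} \approx 1.3039 \cdot 10^{5}$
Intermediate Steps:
$r{\left(T,q \right)} = T^{2}$
$l{\left(v \right)} = \frac{1}{-5 + 3 v}$ ($l{\left(v \right)} = \frac{1}{\left(\left(-5 + v\right) + v\right) + v} = \frac{1}{\left(-5 + 2 v\right) + v} = \frac{1}{-5 + 3 v}$)
$\left(r{\left(-19,-20 \right)} + l{\left(5 \right)}\right)^{2} = \left(\left(-19\right)^{2} + \frac{1}{-5 + 3 \cdot 5}\right)^{2} = \left(361 + \frac{1}{-5 + 15}\right)^{2} = \left(361 + \frac{1}{10}\right)^{2} = \left(\frac{3611}{10}\right)^{2} = \frac{13039321}{100}$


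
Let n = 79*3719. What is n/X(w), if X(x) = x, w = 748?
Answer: 293801/748 ≈ 392.78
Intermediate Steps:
n = 293801
n/X(w) = 293801/748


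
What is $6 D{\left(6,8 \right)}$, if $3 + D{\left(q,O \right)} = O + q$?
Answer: $66$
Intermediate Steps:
$D{\left(q,O \right)} = -3 + O + q$ ($D{\left(q,O \right)} = -3 + \left(O + q\right) = -3 + O + q$)
$6 D{\left(6,8 \right)} = 6 \left(-3 + 8 + 6\right) = 6 \cdot 11 = 66$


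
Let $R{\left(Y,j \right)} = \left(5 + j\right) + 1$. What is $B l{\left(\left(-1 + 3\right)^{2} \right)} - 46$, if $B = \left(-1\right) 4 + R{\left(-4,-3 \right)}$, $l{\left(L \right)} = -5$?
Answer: $-41$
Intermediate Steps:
$R{\left(Y,j \right)} = 6 + j$
$B = -1$ ($B = \left(-1\right) 4 + \left(6 - 3\right) = -4 + 3 = -1$)
$B l{\left(\left(-1 + 3\right)^{2} \right)} - 46 = \left(-1\right) \left(-5\right) - 46 = 5 - 46 = -41$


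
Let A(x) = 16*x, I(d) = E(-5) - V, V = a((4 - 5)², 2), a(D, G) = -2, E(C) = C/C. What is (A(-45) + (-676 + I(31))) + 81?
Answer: -1312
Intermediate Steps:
E(C) = 1
V = -2
I(d) = 3 (I(d) = 1 - 1*(-2) = 1 + 2 = 3)
(A(-45) + (-676 + I(31))) + 81 = (16*(-45) + (-676 + 3)) + 81 = (-720 - 673) + 81 = -1393 + 81 = -1312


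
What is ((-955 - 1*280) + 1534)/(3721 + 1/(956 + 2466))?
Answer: 1023178/12733263 ≈ 0.080355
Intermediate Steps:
((-955 - 1*280) + 1534)/(3721 + 1/(956 + 2466)) = ((-955 - 280) + 1534)/(3721 + 1/3422) = (-1235 + 1534)/(3721 + 1/3422) = 299/(12733263/3422) = 299*(3422/12733263) = 1023178/12733263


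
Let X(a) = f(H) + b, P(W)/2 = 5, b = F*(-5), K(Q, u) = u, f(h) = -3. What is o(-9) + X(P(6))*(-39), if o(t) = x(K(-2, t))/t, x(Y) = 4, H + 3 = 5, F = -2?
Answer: -2461/9 ≈ -273.44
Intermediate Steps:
H = 2 (H = -3 + 5 = 2)
b = 10 (b = -2*(-5) = 10)
P(W) = 10 (P(W) = 2*5 = 10)
o(t) = 4/t
X(a) = 7 (X(a) = -3 + 10 = 7)
o(-9) + X(P(6))*(-39) = 4/(-9) + 7*(-39) = 4*(-⅑) - 273 = -4/9 - 273 = -2461/9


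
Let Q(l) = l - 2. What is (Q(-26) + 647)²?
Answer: 383161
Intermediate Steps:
Q(l) = -2 + l
(Q(-26) + 647)² = ((-2 - 26) + 647)² = (-28 + 647)² = 619² = 383161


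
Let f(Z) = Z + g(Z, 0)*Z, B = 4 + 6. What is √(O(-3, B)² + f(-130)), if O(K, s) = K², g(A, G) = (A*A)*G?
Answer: 7*I ≈ 7.0*I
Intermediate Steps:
g(A, G) = G*A² (g(A, G) = A²*G = G*A²)
B = 10
f(Z) = Z (f(Z) = Z + (0*Z²)*Z = Z + 0*Z = Z + 0 = Z)
√(O(-3, B)² + f(-130)) = √(((-3)²)² - 130) = √(9² - 130) = √(81 - 130) = √(-49) = 7*I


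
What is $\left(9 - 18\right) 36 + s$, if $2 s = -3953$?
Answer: $- \frac{4601}{2} \approx -2300.5$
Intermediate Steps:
$s = - \frac{3953}{2}$ ($s = \frac{1}{2} \left(-3953\right) = - \frac{3953}{2} \approx -1976.5$)
$\left(9 - 18\right) 36 + s = \left(9 - 18\right) 36 - \frac{3953}{2} = \left(-9\right) 36 - \frac{3953}{2} = -324 - \frac{3953}{2} = - \frac{4601}{2}$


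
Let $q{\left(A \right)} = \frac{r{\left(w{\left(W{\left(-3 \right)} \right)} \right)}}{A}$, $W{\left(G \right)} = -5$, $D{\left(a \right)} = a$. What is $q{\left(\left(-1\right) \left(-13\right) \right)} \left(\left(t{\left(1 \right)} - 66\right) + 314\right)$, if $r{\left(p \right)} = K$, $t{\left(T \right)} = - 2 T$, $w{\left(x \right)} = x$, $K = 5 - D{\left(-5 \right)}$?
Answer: $\frac{2460}{13} \approx 189.23$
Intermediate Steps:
$K = 10$ ($K = 5 - -5 = 5 + 5 = 10$)
$r{\left(p \right)} = 10$
$q{\left(A \right)} = \frac{10}{A}$
$q{\left(\left(-1\right) \left(-13\right) \right)} \left(\left(t{\left(1 \right)} - 66\right) + 314\right) = \frac{10}{\left(-1\right) \left(-13\right)} \left(\left(\left(-2\right) 1 - 66\right) + 314\right) = \frac{10}{13} \left(\left(-2 - 66\right) + 314\right) = 10 \cdot \frac{1}{13} \left(-68 + 314\right) = \frac{10}{13} \cdot 246 = \frac{2460}{13}$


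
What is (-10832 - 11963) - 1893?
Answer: -24688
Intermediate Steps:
(-10832 - 11963) - 1893 = -22795 - 1893 = -24688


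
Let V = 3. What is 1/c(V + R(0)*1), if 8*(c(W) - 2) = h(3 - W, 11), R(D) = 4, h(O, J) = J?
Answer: 8/27 ≈ 0.29630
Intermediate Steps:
c(W) = 27/8 (c(W) = 2 + (⅛)*11 = 2 + 11/8 = 27/8)
1/c(V + R(0)*1) = 1/(27/8) = 8/27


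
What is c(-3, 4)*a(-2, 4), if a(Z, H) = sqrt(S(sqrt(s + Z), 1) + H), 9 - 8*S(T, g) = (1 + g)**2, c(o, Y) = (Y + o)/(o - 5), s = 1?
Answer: -sqrt(74)/32 ≈ -0.26882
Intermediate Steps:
c(o, Y) = (Y + o)/(-5 + o)
S(T, g) = 9/8 - (1 + g)**2/8
a(Z, H) = sqrt(5/8 + H) (a(Z, H) = sqrt((9/8 - (1 + 1)**2/8) + H) = sqrt((9/8 - 1/8*2**2) + H) = sqrt((9/8 - 1/8*4) + H) = sqrt((9/8 - 1/2) + H) = sqrt(5/8 + H))
c(-3, 4)*a(-2, 4) = ((4 - 3)/(-5 - 3))*(sqrt(10 + 16*4)/4) = (1/(-8))*(sqrt(10 + 64)/4) = (-1/8*1)*(sqrt(74)/4) = -sqrt(74)/32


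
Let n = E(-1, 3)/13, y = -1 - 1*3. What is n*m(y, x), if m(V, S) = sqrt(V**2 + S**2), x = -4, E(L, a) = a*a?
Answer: 36*sqrt(2)/13 ≈ 3.9163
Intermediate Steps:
E(L, a) = a**2
y = -4 (y = -1 - 3 = -4)
n = 9/13 (n = 3**2/13 = 9*(1/13) = 9/13 ≈ 0.69231)
m(V, S) = sqrt(S**2 + V**2)
n*m(y, x) = 9*sqrt((-4)**2 + (-4)**2)/13 = 9*sqrt(16 + 16)/13 = 9*sqrt(32)/13 = 9*(4*sqrt(2))/13 = 36*sqrt(2)/13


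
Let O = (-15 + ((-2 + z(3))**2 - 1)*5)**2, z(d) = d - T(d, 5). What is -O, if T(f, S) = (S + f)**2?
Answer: -393030625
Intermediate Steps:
z(d) = d - (5 + d)**2
O = 393030625 (O = (-15 + ((-2 + (3 - (5 + 3)**2))**2 - 1)*5)**2 = (-15 + ((-2 + (3 - 1*8**2))**2 - 1)*5)**2 = (-15 + ((-2 + (3 - 1*64))**2 - 1)*5)**2 = (-15 + ((-2 + (3 - 64))**2 - 1)*5)**2 = (-15 + ((-2 - 61)**2 - 1)*5)**2 = (-15 + ((-63)**2 - 1)*5)**2 = (-15 + (3969 - 1)*5)**2 = (-15 + 3968*5)**2 = (-15 + 19840)**2 = 19825**2 = 393030625)
-O = -1*393030625 = -393030625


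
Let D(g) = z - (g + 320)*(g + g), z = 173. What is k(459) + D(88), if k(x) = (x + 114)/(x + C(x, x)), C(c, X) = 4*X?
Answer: -54800584/765 ≈ -71635.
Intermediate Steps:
k(x) = (114 + x)/(5*x) (k(x) = (x + 114)/(x + 4*x) = (114 + x)/((5*x)) = (114 + x)*(1/(5*x)) = (114 + x)/(5*x))
D(g) = 173 - 2*g*(320 + g) (D(g) = 173 - (g + 320)*(g + g) = 173 - (320 + g)*2*g = 173 - 2*g*(320 + g))
k(459) + D(88) = (1/5)*(114 + 459)/459 + (173 - 640*88 - 2*88**2) = (1/5)*(1/459)*573 + (173 - 56320 - 2*7744) = 191/765 + (173 - 56320 - 15488) = 191/765 - 71635 = -54800584/765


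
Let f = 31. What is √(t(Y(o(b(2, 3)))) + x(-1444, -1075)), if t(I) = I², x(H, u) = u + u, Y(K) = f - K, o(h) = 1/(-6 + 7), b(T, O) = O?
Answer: 25*I*√2 ≈ 35.355*I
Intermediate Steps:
o(h) = 1 (o(h) = 1/1 = 1)
Y(K) = 31 - K
x(H, u) = 2*u
√(t(Y(o(b(2, 3)))) + x(-1444, -1075)) = √((31 - 1*1)² + 2*(-1075)) = √((31 - 1)² - 2150) = √(30² - 2150) = √(900 - 2150) = √(-1250) = 25*I*√2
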